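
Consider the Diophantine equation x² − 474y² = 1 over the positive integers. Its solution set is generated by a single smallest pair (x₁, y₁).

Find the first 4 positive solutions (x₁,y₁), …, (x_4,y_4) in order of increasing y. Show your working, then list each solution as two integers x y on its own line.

193549 8890
74922430801 3441301220
29002323118011949 1332120819650670
11226741274261267003201 515661305041693754440

[21; 1,3,2,1,1,…,3,1,42] for √474; ℓ=14 ⇒ convergent index 13
a_0=21:  p_0=21·1+0=21,  q_0=21·0+1=1
a_1=1:  p_1=1·21+1=22,  q_1=1·1+0=1
a_2=3:  p_2=3·22+21=87,  q_2=3·1+1=4
a_3=2:  p_3=2·87+22=196,  q_3=2·4+1=9
a_4=1:  p_4=1·196+87=283,  q_4=1·9+4=13
a_5=1:  p_5=1·283+196=479,  q_5=1·13+9=22
…
a_7=6:  p_7=6·762+479=5051,  q_7=6·35+22=232
…
a_9=1:  p_9=1·5813+5051=10864,  q_9=1·267+232=499
a_10=1:  p_10=1·10864+5813=16677,  q_10=1·499+267=766
a_11=2:  p_11=2·16677+10864=44218,  q_11=2·766+499=2031
a_12=3:  p_12=3·44218+16677=149331,  q_12=3·2031+766=6859
a_13=1:  p_13=1·149331+44218=193549,  q_13=1·6859+2031=8890
fundamental: x₁=193549, y₁=8890  (since 37461215401 − 474·79032100 = 1)
k=2:  x_2 = 193549·193549+474·8890·8890 = 74922430801,  y_2 = 193549·8890+8890·193549 = 3441301220
k=3:  x_3 = 193549·74922430801+474·8890·3441301220 = 29002323118011949,  y_3 = 193549·3441301220+8890·74922430801 = 1332120819650670
k=4:  x_4 = 193549·29002323118011949+474·8890·1332120819650670 = 11226741274261267003201,  y_4 = 193549·1332120819650670+8890·29002323118011949 = 515661305041693754440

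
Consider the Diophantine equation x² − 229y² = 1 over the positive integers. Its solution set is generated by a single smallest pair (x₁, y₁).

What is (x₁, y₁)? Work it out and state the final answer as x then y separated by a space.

5848201 386460

d=229: √d = [15; 7,1,1,7,30] (ℓ=5, odd), read p_9/q_9
step 0: (15, 1)  from 15·(1,0) + (0,1)
…
step 5: (51527, 3405)  from 30·(1710,113) + (227,15)
…
step 8: (776325, 51301)  from 1·(413926,27353) + (362399,23948)
step 9: (5848201, 386460)  from 7·(776325,51301) + (413926,27353)
(x₁, y₁) = (5848201, 386460);  5848201² − 229·386460² = 1 ✓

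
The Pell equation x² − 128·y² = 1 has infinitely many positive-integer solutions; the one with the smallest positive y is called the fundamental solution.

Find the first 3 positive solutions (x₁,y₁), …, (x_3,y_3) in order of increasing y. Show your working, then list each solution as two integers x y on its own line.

577 51
665857 58854
768398401 67917465

d=128: √d = [11; 3,5,3,22] (ℓ=4, even), read p_3/q_3
i=0: a=11 ⇒ p=11, q=1
i=1: a=3 ⇒ p=34, q=3
i=2: a=5 ⇒ p=181, q=16
i=3: a=3 ⇒ p=577, q=51
→ (577, 51).  Check: 577²=332929, 128·51²=332928, difference 1.
n=2: (577,51)∘(577,51) = (577·577+128·51·51, 577·51+51·577) = (665857,58854)
n=3: (665857,58854)∘(577,51) = (577·665857+128·51·58854, 577·58854+51·665857) = (768398401,67917465)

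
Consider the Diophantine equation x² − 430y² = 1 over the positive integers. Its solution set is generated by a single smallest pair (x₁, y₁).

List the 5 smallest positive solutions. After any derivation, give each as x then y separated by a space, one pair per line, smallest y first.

d=430: √d = [20; 1,2,1,3,1,…,2,1,40] (ℓ=14, even), read p_13/q_13
a_0=20:  p_0=20·1+0=20,  q_0=20·0+1=1
a_1=1:  p_1=1·20+1=21,  q_1=1·1+0=1
…
a_4=3:  p_4=3·83+62=311,  q_4=3·4+3=15
a_5=1:  p_5=1·311+83=394,  q_5=1·15+4=19
…
a_12=2:  p_12=2·754371+599138=2107880,  q_12=2·36379+28893=101651
a_13=1:  p_13=1·2107880+754371=2862251,  q_13=1·101651+36379=138030
fundamental: x₁=2862251, y₁=138030  (since 8192480787001 − 430·19052280900 = 1)
(2862251+138030√430)^2 = 16384961574001 + 790153011060√430
(2862251+138030√430)^3 = 93795745300289010251 + 4523232492118854090√430
(2862251+138030√430)^4 = 536933931562978654798296001 + 25893253447598574322902120√430
(2862251+138030√430)^5 = 3073679365100040639604854765306251 + 148225981147280410676109712890150√430

2862251 138030
16384961574001 790153011060
93795745300289010251 4523232492118854090
536933931562978654798296001 25893253447598574322902120
3073679365100040639604854765306251 148225981147280410676109712890150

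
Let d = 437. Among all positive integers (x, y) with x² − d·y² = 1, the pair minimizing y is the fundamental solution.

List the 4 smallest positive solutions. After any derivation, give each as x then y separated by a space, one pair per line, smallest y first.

4599 220
42301601 2023560
389090121399 18612704660
3578850894326401 171199655439120

[20; 1,9,2,9,1,40] for √437; ℓ=6 ⇒ convergent index 5
k=0  a_k=20  p_k/q_k = 20/1
…
k=3  a_k=2  p_k/q_k = 439/21
k=4  a_k=9  p_k/q_k = 4160/199
k=5  a_k=1  p_k/q_k = 4599/220
→ (4599, 220).  Check: 4599²=21150801, 437·220²=21150800, difference 1.
(4599+220√437)^2 = 42301601 + 2023560√437
(4599+220√437)^3 = 389090121399 + 18612704660√437
(4599+220√437)^4 = 3578850894326401 + 171199655439120√437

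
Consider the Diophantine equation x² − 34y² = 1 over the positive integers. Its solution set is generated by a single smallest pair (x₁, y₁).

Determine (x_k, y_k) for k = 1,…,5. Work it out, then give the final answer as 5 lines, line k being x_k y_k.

35 6
2449 420
171395 29394
11995201 2057160
839492675 143971806

√34 → a₀=5, period (1,4,1,10); ℓ=4 even so k=3
a_0=5:  p_0=5·1+0=5,  q_0=5·0+1=1
a_1=1:  p_1=1·5+1=6,  q_1=1·1+0=1
a_2=4:  p_2=4·6+5=29,  q_2=4·1+1=5
a_3=1:  p_3=1·29+6=35,  q_3=1·5+1=6
fundamental: x₁=35, y₁=6  (since 1225 − 34·36 = 1)
(x_2, y_2) = (35·35 + 34·6·6, 35·6 + 6·35) = (2449, 420)
(x_3, y_3) = (35·2449 + 34·6·420, 35·420 + 6·2449) = (171395, 29394)
(x_4, y_4) = (35·171395 + 34·6·29394, 35·29394 + 6·171395) = (11995201, 2057160)
(x_5, y_5) = (35·11995201 + 34·6·2057160, 35·2057160 + 6·11995201) = (839492675, 143971806)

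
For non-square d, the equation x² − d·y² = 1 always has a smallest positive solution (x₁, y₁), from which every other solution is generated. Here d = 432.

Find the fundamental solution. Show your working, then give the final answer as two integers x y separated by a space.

1351 65

√432 → a₀=20, period (1,3,1,1,1,3,1,40); ℓ=8 even so k=7
step 0: (20, 1)  from 20·(1,0) + (0,1)
step 1: (21, 1)  from 1·(20,1) + (1,0)
step 2: (83, 4)  from 3·(21,1) + (20,1)
step 3: (104, 5)  from 1·(83,4) + (21,1)
step 4: (187, 9)  from 1·(104,5) + (83,4)
step 5: (291, 14)  from 1·(187,9) + (104,5)
step 6: (1060, 51)  from 3·(291,14) + (187,9)
step 7: (1351, 65)  from 1·(1060,51) + (291,14)
→ (1351, 65).  Check: 1351²=1825201, 432·65²=1825200, difference 1.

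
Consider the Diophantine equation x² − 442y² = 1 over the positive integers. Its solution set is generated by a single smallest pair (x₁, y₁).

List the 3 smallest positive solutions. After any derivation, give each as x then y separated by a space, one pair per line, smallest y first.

√442 → a₀=21, period (42); ℓ=1 odd so k=1
a_0=21:  p_0=21·1+0=21,  q_0=21·0+1=1
a_1=42:  p_1=42·21+1=883,  q_1=42·1+0=42
fundamental: x₁=883, y₁=42  (since 779689 − 442·1764 = 1)
k=2:  x_2 = 883·883+442·42·42 = 1559377,  y_2 = 883·42+42·883 = 74172
k=3:  x_3 = 883·1559377+442·42·74172 = 2753858899,  y_3 = 883·74172+42·1559377 = 130987710

883 42
1559377 74172
2753858899 130987710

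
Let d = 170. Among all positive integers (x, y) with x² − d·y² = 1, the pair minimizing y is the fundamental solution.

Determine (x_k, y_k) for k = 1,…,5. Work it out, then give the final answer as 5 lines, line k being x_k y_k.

339 26
229841 17628
155831859 11951758
105653770561 8103274296
71633100608499 5494008020930

[13; 26] for √170; ℓ=1 ⇒ convergent index 1
a_0=13:  p_0=13·1+0=13,  q_0=13·0+1=1
a_1=26:  p_1=26·13+1=339,  q_1=26·1+0=26
(x₁, y₁) = (339, 26);  339² − 170·26² = 1 ✓
k=2:  x_2 = 339·339+170·26·26 = 229841,  y_2 = 339·26+26·339 = 17628
k=3:  x_3 = 339·229841+170·26·17628 = 155831859,  y_3 = 339·17628+26·229841 = 11951758
k=4:  x_4 = 339·155831859+170·26·11951758 = 105653770561,  y_4 = 339·11951758+26·155831859 = 8103274296
k=5:  x_5 = 339·105653770561+170·26·8103274296 = 71633100608499,  y_5 = 339·8103274296+26·105653770561 = 5494008020930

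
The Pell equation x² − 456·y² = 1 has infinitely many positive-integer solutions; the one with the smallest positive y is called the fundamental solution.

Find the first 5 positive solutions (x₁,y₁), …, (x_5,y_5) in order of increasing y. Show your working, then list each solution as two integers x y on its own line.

1025 48
2101249 98400
4307559425 201719952
8830494720001 413525803200
18102509868442625 847727694840048

[21; 2,1,4,1,2,42] for √456; ℓ=6 ⇒ convergent index 5
k=0  a_k=21  p_k/q_k = 21/1
k=1  a_k=2  p_k/q_k = 43/2
k=2  a_k=1  p_k/q_k = 64/3
k=3  a_k=4  p_k/q_k = 299/14
k=4  a_k=1  p_k/q_k = 363/17
k=5  a_k=2  p_k/q_k = 1025/48
→ (1025, 48).  Check: 1025²=1050625, 456·48²=1050624, difference 1.
(x_2, y_2) = (1025·1025 + 456·48·48, 1025·48 + 48·1025) = (2101249, 98400)
(x_3, y_3) = (1025·2101249 + 456·48·98400, 1025·98400 + 48·2101249) = (4307559425, 201719952)
(x_4, y_4) = (1025·4307559425 + 456·48·201719952, 1025·201719952 + 48·4307559425) = (8830494720001, 413525803200)
(x_5, y_5) = (1025·8830494720001 + 456·48·413525803200, 1025·413525803200 + 48·8830494720001) = (18102509868442625, 847727694840048)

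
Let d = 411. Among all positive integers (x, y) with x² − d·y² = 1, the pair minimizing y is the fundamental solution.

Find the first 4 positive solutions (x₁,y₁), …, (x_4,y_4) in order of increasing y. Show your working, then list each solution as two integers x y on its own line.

49730 2453
4946145799 243975380
491943661118810 24265791292347
48928716529930696801 2413475601692857240

d=411: √d = [20; 3,1,1,1,19,1,1,1,3,40] (ℓ=10, even), read p_9/q_9
i=0: a=20 ⇒ p=20, q=1
i=1: a=3 ⇒ p=61, q=3
…
i=4: a=1 ⇒ p=223, q=11
i=5: a=19 ⇒ p=4379, q=216
i=6: a=1 ⇒ p=4602, q=227
…
i=8: a=1 ⇒ p=13583, q=670
i=9: a=3 ⇒ p=49730, q=2453
→ (49730, 2453).  Check: 49730²=2473072900, 411·2453²=2473072899, difference 1.
n=2: (49730,2453)∘(49730,2453) = (49730·49730+411·2453·2453, 49730·2453+2453·49730) = (4946145799,243975380)
n=3: (4946145799,243975380)∘(49730,2453) = (49730·4946145799+411·2453·243975380, 49730·243975380+2453·4946145799) = (491943661118810,24265791292347)
n=4: (491943661118810,24265791292347)∘(49730,2453) = (49730·491943661118810+411·2453·24265791292347, 49730·24265791292347+2453·491943661118810) = (48928716529930696801,2413475601692857240)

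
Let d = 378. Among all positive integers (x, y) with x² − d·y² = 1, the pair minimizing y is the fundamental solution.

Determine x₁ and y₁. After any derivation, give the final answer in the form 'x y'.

8749 450

[19; 2,3,1,4,1,3,2,38] for √378; ℓ=8 ⇒ convergent index 7
a_0=19:  p_0=19·1+0=19,  q_0=19·0+1=1
…
a_2=3:  p_2=3·39+19=136,  q_2=3·2+1=7
a_3=1:  p_3=1·136+39=175,  q_3=1·7+2=9
a_4=4:  p_4=4·175+136=836,  q_4=4·9+7=43
…
a_6=3:  p_6=3·1011+836=3869,  q_6=3·52+43=199
a_7=2:  p_7=2·3869+1011=8749,  q_7=2·199+52=450
fundamental: x₁=8749, y₁=450  (since 76545001 − 378·202500 = 1)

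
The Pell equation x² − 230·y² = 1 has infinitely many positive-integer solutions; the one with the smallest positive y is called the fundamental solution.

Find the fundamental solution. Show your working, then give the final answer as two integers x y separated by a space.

91 6

√230 → a₀=15, period (6,30); ℓ=2 even so k=1
a_0=15:  p_0=15·1+0=15,  q_0=15·0+1=1
a_1=6:  p_1=6·15+1=91,  q_1=6·1+0=6
(x₁, y₁) = (91, 6);  91² − 230·6² = 1 ✓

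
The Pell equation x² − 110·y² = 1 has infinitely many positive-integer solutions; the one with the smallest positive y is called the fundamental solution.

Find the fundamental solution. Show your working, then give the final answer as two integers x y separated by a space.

√110 = [10; 2,20, …], period ℓ=2 (even) → k=1
i=0: a=10 ⇒ p=10, q=1
i=1: a=2 ⇒ p=21, q=2
fundamental: x₁=21, y₁=2  (since 441 − 110·4 = 1)

21 2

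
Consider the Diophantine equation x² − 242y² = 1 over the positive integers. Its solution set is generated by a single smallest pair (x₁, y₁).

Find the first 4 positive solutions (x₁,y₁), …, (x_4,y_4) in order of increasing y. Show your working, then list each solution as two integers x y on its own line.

d=242: √d = [15; 1,1,3,1,14,1,3,1,1,30] (ℓ=10, even), read p_9/q_9
k=0  a_k=15  p_k/q_k = 15/1
k=1  a_k=1  p_k/q_k = 16/1
k=2  a_k=1  p_k/q_k = 31/2
…
k=4  a_k=1  p_k/q_k = 140/9
…
k=8  a_k=1  p_k/q_k = 10905/701
k=9  a_k=1  p_k/q_k = 19601/1260
(x₁, y₁) = (19601, 1260);  19601² − 242·1260² = 1 ✓
n=2: (19601,1260)∘(19601,1260) = (19601·19601+242·1260·1260, 19601·1260+1260·19601) = (768398401,49394520)
n=3: (768398401,49394520)∘(19601,1260) = (19601·768398401+242·1260·49394520, 19601·49394520+1260·768398401) = (30122754096401,1936363971780)
n=4: (30122754096401,1936363971780)∘(19601,1260) = (19601·30122754096401+242·1260·1936363971780, 19601·1936363971780+1260·30122754096401) = (1180872205318713601,75909340372325040)

19601 1260
768398401 49394520
30122754096401 1936363971780
1180872205318713601 75909340372325040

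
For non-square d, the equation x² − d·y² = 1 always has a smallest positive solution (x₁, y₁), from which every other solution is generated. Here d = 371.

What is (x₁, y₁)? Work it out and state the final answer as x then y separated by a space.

[19; 3,1,4,1,3,38] for √371; ℓ=6 ⇒ convergent index 5
step 0: (19, 1)  from 19·(1,0) + (0,1)
step 1: (58, 3)  from 3·(19,1) + (1,0)
step 2: (77, 4)  from 1·(58,3) + (19,1)
…
step 4: (443, 23)  from 1·(366,19) + (77,4)
step 5: (1695, 88)  from 3·(443,23) + (366,19)
(x₁, y₁) = (1695, 88);  1695² − 371·88² = 1 ✓

1695 88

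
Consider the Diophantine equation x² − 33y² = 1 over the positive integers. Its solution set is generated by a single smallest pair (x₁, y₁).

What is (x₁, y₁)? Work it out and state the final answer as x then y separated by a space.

√33 = [5; 1,2,1,10, …], period ℓ=4 (even) → k=3
k=0  a_k=5  p_k/q_k = 5/1
k=1  a_k=1  p_k/q_k = 6/1
k=2  a_k=2  p_k/q_k = 17/3
k=3  a_k=1  p_k/q_k = 23/4
(x₁, y₁) = (23, 4);  23² − 33·4² = 1 ✓

23 4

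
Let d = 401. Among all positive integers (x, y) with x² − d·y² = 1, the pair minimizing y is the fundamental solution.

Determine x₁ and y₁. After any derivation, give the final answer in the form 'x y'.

801 40

√401 = [20; 40, …], period ℓ=1 (odd) → k=1
k=0  a_k=20  p_k/q_k = 20/1
k=1  a_k=40  p_k/q_k = 801/40
→ (801, 40).  Check: 801²=641601, 401·40²=641600, difference 1.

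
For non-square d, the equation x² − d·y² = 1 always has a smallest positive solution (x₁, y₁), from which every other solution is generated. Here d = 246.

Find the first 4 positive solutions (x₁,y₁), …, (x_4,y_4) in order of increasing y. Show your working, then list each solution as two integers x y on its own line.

√246 = [15; 1,2,5,1,14,1,5,2,1,30, …], period ℓ=10 (even) → k=9
k=0  a_k=15  p_k/q_k = 15/1
k=1  a_k=1  p_k/q_k = 16/1
…
k=3  a_k=5  p_k/q_k = 251/16
k=4  a_k=1  p_k/q_k = 298/19
k=5  a_k=14  p_k/q_k = 4423/282
…
k=8  a_k=2  p_k/q_k = 60777/3875
k=9  a_k=1  p_k/q_k = 88805/5662
→ (88805, 5662).  Check: 88805²=7886328025, 246·5662²=7886328024, difference 1.
k=2:  x_2 = 88805·88805+246·5662·5662 = 15772656049,  y_2 = 88805·5662+5662·88805 = 1005627820
k=3:  x_3 = 88805·15772656049+246·5662·1005627820 = 2801381440774085,  y_3 = 88805·1005627820+5662·15772656049 = 178609557104538
k=4:  x_4 = 88805·2801381440774085+246·5662·178609557104538 = 497553357680112580801,  y_4 = 88805·178609557104538+5662·2801381440774085 = 31722843436331366360

88805 5662
15772656049 1005627820
2801381440774085 178609557104538
497553357680112580801 31722843436331366360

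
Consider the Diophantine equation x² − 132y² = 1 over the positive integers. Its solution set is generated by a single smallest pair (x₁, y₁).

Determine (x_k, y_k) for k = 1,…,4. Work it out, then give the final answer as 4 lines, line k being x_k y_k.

[11; 2,22] for √132; ℓ=2 ⇒ convergent index 1
i=0: a=11 ⇒ p=11, q=1
i=1: a=2 ⇒ p=23, q=2
fundamental: x₁=23, y₁=2  (since 529 − 132·4 = 1)
(x_2, y_2) = (23·23 + 132·2·2, 23·2 + 2·23) = (1057, 92)
(x_3, y_3) = (23·1057 + 132·2·92, 23·92 + 2·1057) = (48599, 4230)
(x_4, y_4) = (23·48599 + 132·2·4230, 23·4230 + 2·48599) = (2234497, 194488)

23 2
1057 92
48599 4230
2234497 194488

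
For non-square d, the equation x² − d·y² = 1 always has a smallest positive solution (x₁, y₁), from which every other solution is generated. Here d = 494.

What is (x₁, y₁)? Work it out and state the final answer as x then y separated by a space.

√494 → a₀=22, period (4,2,2,1,2,1,2,2,4,44); ℓ=10 even so k=9
k=0  a_k=22  p_k/q_k = 22/1
…
k=2  a_k=2  p_k/q_k = 200/9
…
k=7  a_k=2  p_k/q_k = 6979/314
k=8  a_k=2  p_k/q_k = 16514/743
k=9  a_k=4  p_k/q_k = 73035/3286
(x₁, y₁) = (73035, 3286);  73035² − 494·3286² = 1 ✓

73035 3286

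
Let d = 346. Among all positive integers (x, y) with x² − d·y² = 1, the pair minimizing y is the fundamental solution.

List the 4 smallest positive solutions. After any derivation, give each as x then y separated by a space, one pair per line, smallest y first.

√346 = [18; 1,1,1,1,36, …], period ℓ=5 (odd) → k=9
k=0  a_k=18  p_k/q_k = 18/1
…
k=2  a_k=1  p_k/q_k = 37/2
k=3  a_k=1  p_k/q_k = 56/3
…
k=5  a_k=36  p_k/q_k = 3404/183
k=6  a_k=1  p_k/q_k = 3497/188
k=7  a_k=1  p_k/q_k = 6901/371
k=8  a_k=1  p_k/q_k = 10398/559
k=9  a_k=1  p_k/q_k = 17299/930
fundamental: x₁=17299, y₁=930  (since 299255401 − 346·864900 = 1)
n=2: (17299,930)∘(17299,930) = (17299·17299+346·930·930, 17299·930+930·17299) = (598510801,32176140)
n=3: (598510801,32176140)∘(17299,930) = (17299·598510801+346·930·32176140, 17299·32176140+930·598510801) = (20707276675699,1113230090790)
n=4: (20707276675699,1113230090790)∘(17299,930) = (17299·20707276675699+346·930·1113230090790, 17299·1113230090790+930·20707276675699) = (716430357827323201,38515534648976280)

17299 930
598510801 32176140
20707276675699 1113230090790
716430357827323201 38515534648976280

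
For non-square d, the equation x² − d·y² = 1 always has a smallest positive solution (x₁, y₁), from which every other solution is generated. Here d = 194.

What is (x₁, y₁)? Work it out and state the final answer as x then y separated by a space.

195 14

√194 → a₀=13, period (1,12,1,26); ℓ=4 even so k=3
k=0  a_k=13  p_k/q_k = 13/1
k=1  a_k=1  p_k/q_k = 14/1
k=2  a_k=12  p_k/q_k = 181/13
k=3  a_k=1  p_k/q_k = 195/14
(x₁, y₁) = (195, 14);  195² − 194·14² = 1 ✓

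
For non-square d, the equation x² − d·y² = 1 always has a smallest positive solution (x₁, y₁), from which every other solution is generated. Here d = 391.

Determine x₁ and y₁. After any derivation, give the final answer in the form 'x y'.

7338680 371133

√391 → a₀=19, period (1,3,2,2,1,…,3,1,38); ℓ=16 even so k=15
k=0  a_k=19  p_k/q_k = 19/1
k=1  a_k=1  p_k/q_k = 20/1
k=2  a_k=3  p_k/q_k = 79/4
k=3  a_k=2  p_k/q_k = 178/9
k=4  a_k=2  p_k/q_k = 435/22
k=5  a_k=1  p_k/q_k = 613/31
k=6  a_k=1  p_k/q_k = 1048/53
k=7  a_k=2  p_k/q_k = 2709/137
k=8  a_k=19  p_k/q_k = 52519/2656
k=9  a_k=2  p_k/q_k = 107747/5449
k=10  a_k=1  p_k/q_k = 160266/8105
…
k=12  a_k=2  p_k/q_k = 696292/35213
k=13  a_k=2  p_k/q_k = 1660597/83980
k=14  a_k=3  p_k/q_k = 5678083/287153
k=15  a_k=1  p_k/q_k = 7338680/371133
(x₁, y₁) = (7338680, 371133);  7338680² − 391·371133² = 1 ✓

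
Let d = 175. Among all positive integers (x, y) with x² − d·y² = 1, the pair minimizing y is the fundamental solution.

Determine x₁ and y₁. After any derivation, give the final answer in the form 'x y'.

[13; 4,2,1,2,4,26] for √175; ℓ=6 ⇒ convergent index 5
i=0: a=13 ⇒ p=13, q=1
i=1: a=4 ⇒ p=53, q=4
i=2: a=2 ⇒ p=119, q=9
…
i=4: a=2 ⇒ p=463, q=35
i=5: a=4 ⇒ p=2024, q=153
fundamental: x₁=2024, y₁=153  (since 4096576 − 175·23409 = 1)

2024 153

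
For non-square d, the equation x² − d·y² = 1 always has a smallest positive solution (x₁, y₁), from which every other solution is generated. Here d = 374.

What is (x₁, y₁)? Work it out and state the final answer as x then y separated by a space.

d=374: √d = [19; 2,1,18,1,2,38] (ℓ=6, even), read p_5/q_5
i=0: a=19 ⇒ p=19, q=1
i=1: a=2 ⇒ p=39, q=2
i=2: a=1 ⇒ p=58, q=3
i=3: a=18 ⇒ p=1083, q=56
i=4: a=1 ⇒ p=1141, q=59
i=5: a=2 ⇒ p=3365, q=174
→ (3365, 174).  Check: 3365²=11323225, 374·174²=11323224, difference 1.

3365 174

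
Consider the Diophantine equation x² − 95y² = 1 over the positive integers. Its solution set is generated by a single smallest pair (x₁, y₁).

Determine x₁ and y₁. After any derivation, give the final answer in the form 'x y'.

39 4

√95 → a₀=9, period (1,2,1,18); ℓ=4 even so k=3
i=0: a=9 ⇒ p=9, q=1
i=1: a=1 ⇒ p=10, q=1
i=2: a=2 ⇒ p=29, q=3
i=3: a=1 ⇒ p=39, q=4
(x₁, y₁) = (39, 4);  39² − 95·4² = 1 ✓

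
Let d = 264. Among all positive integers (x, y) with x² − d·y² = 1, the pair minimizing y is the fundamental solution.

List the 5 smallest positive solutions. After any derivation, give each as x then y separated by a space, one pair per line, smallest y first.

65 4
8449 520
1098305 67596
142771201 8786960
18559157825 1142237204

[16; 4,32] for √264; ℓ=2 ⇒ convergent index 1
k=0  a_k=16  p_k/q_k = 16/1
k=1  a_k=4  p_k/q_k = 65/4
→ (65, 4).  Check: 65²=4225, 264·4²=4224, difference 1.
k=2:  x_2 = 65·65+264·4·4 = 8449,  y_2 = 65·4+4·65 = 520
k=3:  x_3 = 65·8449+264·4·520 = 1098305,  y_3 = 65·520+4·8449 = 67596
k=4:  x_4 = 65·1098305+264·4·67596 = 142771201,  y_4 = 65·67596+4·1098305 = 8786960
k=5:  x_5 = 65·142771201+264·4·8786960 = 18559157825,  y_5 = 65·8786960+4·142771201 = 1142237204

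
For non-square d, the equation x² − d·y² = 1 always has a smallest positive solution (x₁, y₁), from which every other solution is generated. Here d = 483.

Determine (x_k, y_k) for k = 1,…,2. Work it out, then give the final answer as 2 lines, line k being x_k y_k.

22 1
967 44

√483 → a₀=21, period (1,42); ℓ=2 even so k=1
step 0: (21, 1)  from 21·(1,0) + (0,1)
step 1: (22, 1)  from 1·(21,1) + (1,0)
→ (22, 1).  Check: 22²=484, 483·1²=483, difference 1.
n=2: (22,1)∘(22,1) = (22·22+483·1·1, 22·1+1·22) = (967,44)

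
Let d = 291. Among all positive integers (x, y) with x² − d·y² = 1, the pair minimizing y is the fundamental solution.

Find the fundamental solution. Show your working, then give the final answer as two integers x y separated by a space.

√291 = [17; 17,34, …], period ℓ=2 (even) → k=1
k=0  a_k=17  p_k/q_k = 17/1
k=1  a_k=17  p_k/q_k = 290/17
(x₁, y₁) = (290, 17);  290² − 291·17² = 1 ✓

290 17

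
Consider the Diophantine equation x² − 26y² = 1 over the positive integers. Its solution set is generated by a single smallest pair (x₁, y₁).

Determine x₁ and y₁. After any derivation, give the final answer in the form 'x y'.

[5; 10] for √26; ℓ=1 ⇒ convergent index 1
a_0=5:  p_0=5·1+0=5,  q_0=5·0+1=1
a_1=10:  p_1=10·5+1=51,  q_1=10·1+0=10
fundamental: x₁=51, y₁=10  (since 2601 − 26·100 = 1)

51 10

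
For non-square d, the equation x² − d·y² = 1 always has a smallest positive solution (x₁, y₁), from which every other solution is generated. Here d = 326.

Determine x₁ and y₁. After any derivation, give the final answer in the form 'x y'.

325 18

√326 = [18; 18,36, …], period ℓ=2 (even) → k=1
i=0: a=18 ⇒ p=18, q=1
i=1: a=18 ⇒ p=325, q=18
(x₁, y₁) = (325, 18);  325² − 326·18² = 1 ✓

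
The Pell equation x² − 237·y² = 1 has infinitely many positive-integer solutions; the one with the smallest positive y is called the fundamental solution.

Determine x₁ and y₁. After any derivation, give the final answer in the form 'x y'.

228151 14820

d=237: √d = [15; 2,1,1,7,10,7,1,1,2,30] (ℓ=10, even), read p_9/q_9
step 0: (15, 1)  from 15·(1,0) + (0,1)
step 1: (31, 2)  from 2·(15,1) + (1,0)
…
step 4: (585, 38)  from 7·(77,5) + (46,3)
step 5: (5927, 385)  from 10·(585,38) + (77,5)
step 6: (42074, 2733)  from 7·(5927,385) + (585,38)
…
step 8: (90075, 5851)  from 1·(48001,3118) + (42074,2733)
step 9: (228151, 14820)  from 2·(90075,5851) + (48001,3118)
fundamental: x₁=228151, y₁=14820  (since 52052878801 − 237·219632400 = 1)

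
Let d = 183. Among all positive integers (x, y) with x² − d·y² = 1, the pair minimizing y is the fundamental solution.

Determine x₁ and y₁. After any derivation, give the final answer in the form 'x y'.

√183 → a₀=13, period (1,1,8,1,1,26); ℓ=6 even so k=5
step 0: (13, 1)  from 13·(1,0) + (0,1)
step 1: (14, 1)  from 1·(13,1) + (1,0)
…
step 3: (230, 17)  from 8·(27,2) + (14,1)
step 4: (257, 19)  from 1·(230,17) + (27,2)
step 5: (487, 36)  from 1·(257,19) + (230,17)
fundamental: x₁=487, y₁=36  (since 237169 − 183·1296 = 1)

487 36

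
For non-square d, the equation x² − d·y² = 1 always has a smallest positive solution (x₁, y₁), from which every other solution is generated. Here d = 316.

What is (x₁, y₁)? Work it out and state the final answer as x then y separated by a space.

12799 720

[17; 1,3,2,8,2,3,1,34] for √316; ℓ=8 ⇒ convergent index 7
a_0=17:  p_0=17·1+0=17,  q_0=17·0+1=1
a_1=1:  p_1=1·17+1=18,  q_1=1·1+0=1
…
a_3=2:  p_3=2·71+18=160,  q_3=2·4+1=9
…
a_5=2:  p_5=2·1351+160=2862,  q_5=2·76+9=161
a_6=3:  p_6=3·2862+1351=9937,  q_6=3·161+76=559
a_7=1:  p_7=1·9937+2862=12799,  q_7=1·559+161=720
→ (12799, 720).  Check: 12799²=163814401, 316·720²=163814400, difference 1.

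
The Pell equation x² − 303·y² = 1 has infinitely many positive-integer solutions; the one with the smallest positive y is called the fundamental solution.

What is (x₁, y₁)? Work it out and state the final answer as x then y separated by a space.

√303 → a₀=17, period (2,2,5,2,2,34); ℓ=6 even so k=5
a_0=17:  p_0=17·1+0=17,  q_0=17·0+1=1
…
a_2=2:  p_2=2·35+17=87,  q_2=2·2+1=5
a_3=5:  p_3=5·87+35=470,  q_3=5·5+2=27
a_4=2:  p_4=2·470+87=1027,  q_4=2·27+5=59
a_5=2:  p_5=2·1027+470=2524,  q_5=2·59+27=145
→ (2524, 145).  Check: 2524²=6370576, 303·145²=6370575, difference 1.

2524 145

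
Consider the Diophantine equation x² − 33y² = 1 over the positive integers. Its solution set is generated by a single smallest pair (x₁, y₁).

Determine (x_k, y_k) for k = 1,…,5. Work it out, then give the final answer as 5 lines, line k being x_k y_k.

23 4
1057 184
48599 8460
2234497 388976
102738263 17884436

√33 = [5; 1,2,1,10, …], period ℓ=4 (even) → k=3
a_0=5:  p_0=5·1+0=5,  q_0=5·0+1=1
…
a_2=2:  p_2=2·6+5=17,  q_2=2·1+1=3
a_3=1:  p_3=1·17+6=23,  q_3=1·3+1=4
fundamental: x₁=23, y₁=4  (since 529 − 33·16 = 1)
(23+4√33)^2 = 1057 + 184√33
(23+4√33)^3 = 48599 + 8460√33
(23+4√33)^4 = 2234497 + 388976√33
(23+4√33)^5 = 102738263 + 17884436√33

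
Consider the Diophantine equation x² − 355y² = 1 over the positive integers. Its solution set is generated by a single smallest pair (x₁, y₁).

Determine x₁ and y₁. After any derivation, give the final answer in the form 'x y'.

954809 50676

√355 → a₀=18, period (1,5,3,3,1,6,1,3,3,5,1,36); ℓ=12 even so k=11
k=0  a_k=18  p_k/q_k = 18/1
…
k=2  a_k=5  p_k/q_k = 113/6
k=3  a_k=3  p_k/q_k = 358/19
k=4  a_k=3  p_k/q_k = 1187/63
k=5  a_k=1  p_k/q_k = 1545/82
k=6  a_k=6  p_k/q_k = 10457/555
k=7  a_k=1  p_k/q_k = 12002/637
k=8  a_k=3  p_k/q_k = 46463/2466
k=9  a_k=3  p_k/q_k = 151391/8035
k=10  a_k=5  p_k/q_k = 803418/42641
k=11  a_k=1  p_k/q_k = 954809/50676
fundamental: x₁=954809, y₁=50676  (since 911660226481 − 355·2568056976 = 1)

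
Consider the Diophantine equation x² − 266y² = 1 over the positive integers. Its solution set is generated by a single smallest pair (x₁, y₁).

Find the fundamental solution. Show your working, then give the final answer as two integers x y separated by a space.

√266 = [16; 3,4,3,32, …], period ℓ=4 (even) → k=3
a_0=16:  p_0=16·1+0=16,  q_0=16·0+1=1
…
a_2=4:  p_2=4·49+16=212,  q_2=4·3+1=13
a_3=3:  p_3=3·212+49=685,  q_3=3·13+3=42
fundamental: x₁=685, y₁=42  (since 469225 − 266·1764 = 1)

685 42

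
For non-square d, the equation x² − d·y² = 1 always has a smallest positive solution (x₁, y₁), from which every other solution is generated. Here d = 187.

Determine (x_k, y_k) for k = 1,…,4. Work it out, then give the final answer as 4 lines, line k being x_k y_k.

1682 123
5658247 413772
19034341226 1391928885
64031518226017 4682448355368

√187 → a₀=13, period (1,2,13,2,1,26); ℓ=6 even so k=5
a_0=13:  p_0=13·1+0=13,  q_0=13·0+1=1
a_1=1:  p_1=1·13+1=14,  q_1=1·1+0=1
…
a_4=2:  p_4=2·547+41=1135,  q_4=2·40+3=83
a_5=1:  p_5=1·1135+547=1682,  q_5=1·83+40=123
→ (1682, 123).  Check: 1682²=2829124, 187·123²=2829123, difference 1.
k=2:  x_2 = 1682·1682+187·123·123 = 5658247,  y_2 = 1682·123+123·1682 = 413772
k=3:  x_3 = 1682·5658247+187·123·413772 = 19034341226,  y_3 = 1682·413772+123·5658247 = 1391928885
k=4:  x_4 = 1682·19034341226+187·123·1391928885 = 64031518226017,  y_4 = 1682·1391928885+123·19034341226 = 4682448355368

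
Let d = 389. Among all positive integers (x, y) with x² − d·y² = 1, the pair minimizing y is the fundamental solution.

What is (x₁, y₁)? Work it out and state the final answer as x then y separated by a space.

√389 = [19; 1,2,1,1,1,1,2,1,38, …], period ℓ=9 (odd) → k=17
step 0: (19, 1)  from 19·(1,0) + (0,1)
step 1: (20, 1)  from 1·(19,1) + (1,0)
…
step 4: (138, 7)  from 1·(79,4) + (59,3)
step 5: (217, 11)  from 1·(138,7) + (79,4)
step 6: (355, 18)  from 1·(217,11) + (138,7)
step 7: (927, 47)  from 2·(355,18) + (217,11)
step 8: (1282, 65)  from 1·(927,47) + (355,18)
step 9: (49643, 2517)  from 38·(1282,65) + (927,47)
step 10: (50925, 2582)  from 1·(49643,2517) + (1282,65)
…
step 13: (353911, 17944)  from 1·(202418,10263) + (151493,7681)
…
step 16: (2376809, 120509)  from 2·(910240,46151) + (556329,28207)
step 17: (3287049, 166660)  from 1·(2376809,120509) + (910240,46151)
(x₁, y₁) = (3287049, 166660);  3287049² − 389·166660² = 1 ✓

3287049 166660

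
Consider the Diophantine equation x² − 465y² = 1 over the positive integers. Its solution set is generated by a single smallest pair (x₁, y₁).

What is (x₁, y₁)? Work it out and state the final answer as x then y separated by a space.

15871 736

√465 → a₀=21, period (1,1,3,2,2,2,3,1,1,42); ℓ=10 even so k=9
k=0  a_k=21  p_k/q_k = 21/1
…
k=2  a_k=1  p_k/q_k = 43/2
…
k=4  a_k=2  p_k/q_k = 345/16
k=5  a_k=2  p_k/q_k = 841/39
k=6  a_k=2  p_k/q_k = 2027/94
k=7  a_k=3  p_k/q_k = 6922/321
k=8  a_k=1  p_k/q_k = 8949/415
k=9  a_k=1  p_k/q_k = 15871/736
→ (15871, 736).  Check: 15871²=251888641, 465·736²=251888640, difference 1.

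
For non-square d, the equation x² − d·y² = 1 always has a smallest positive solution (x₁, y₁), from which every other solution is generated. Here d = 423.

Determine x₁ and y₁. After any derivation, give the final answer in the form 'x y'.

4607 224

d=423: √d = [20; 1,1,3,4,3,1,1,40] (ℓ=8, even), read p_7/q_7
k=0  a_k=20  p_k/q_k = 20/1
…
k=2  a_k=1  p_k/q_k = 41/2
…
k=4  a_k=4  p_k/q_k = 617/30
k=5  a_k=3  p_k/q_k = 1995/97
k=6  a_k=1  p_k/q_k = 2612/127
k=7  a_k=1  p_k/q_k = 4607/224
(x₁, y₁) = (4607, 224);  4607² − 423·224² = 1 ✓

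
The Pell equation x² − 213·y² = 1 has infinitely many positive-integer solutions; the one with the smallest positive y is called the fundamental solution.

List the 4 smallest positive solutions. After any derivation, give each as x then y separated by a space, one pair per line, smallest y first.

194399 13320
75581942401 5178789360
29386108041429599 2013502945575960
11425260034216163289601 782845918228863306720

√213 = [14; 1,1,2,6,1,8,1,6,2,1,1,28, …], period ℓ=12 (even) → k=11
a_0=14:  p_0=14·1+0=14,  q_0=14·0+1=1
…
a_5=1:  p_5=1·467+73=540,  q_5=1·32+5=37
…
a_7=1:  p_7=1·4787+540=5327,  q_7=1·328+37=365
a_8=6:  p_8=6·5327+4787=36749,  q_8=6·365+328=2518
…
a_10=1:  p_10=1·78825+36749=115574,  q_10=1·5401+2518=7919
a_11=1:  p_11=1·115574+78825=194399,  q_11=1·7919+5401=13320
→ (194399, 13320).  Check: 194399²=37790971201, 213·13320²=37790971200, difference 1.
(x_2, y_2) = (194399·194399 + 213·13320·13320, 194399·13320 + 13320·194399) = (75581942401, 5178789360)
(x_3, y_3) = (194399·75581942401 + 213·13320·5178789360, 194399·5178789360 + 13320·75581942401) = (29386108041429599, 2013502945575960)
(x_4, y_4) = (194399·29386108041429599 + 213·13320·2013502945575960, 194399·2013502945575960 + 13320·29386108041429599) = (11425260034216163289601, 782845918228863306720)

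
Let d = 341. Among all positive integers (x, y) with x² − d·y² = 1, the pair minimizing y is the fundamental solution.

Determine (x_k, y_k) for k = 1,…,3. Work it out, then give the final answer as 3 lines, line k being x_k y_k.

√341 → a₀=18, period (2,6,1,8,2,…,6,2,36); ℓ=14 even so k=13
k=0  a_k=18  p_k/q_k = 18/1
k=1  a_k=2  p_k/q_k = 37/2
…
k=5  a_k=2  p_k/q_k = 5189/281
…
k=12  a_k=6  p_k/q_k = 4953942/268271
k=13  a_k=2  p_k/q_k = 10626551/575460
fundamental: x₁=10626551, y₁=575460  (since 112923586155601 − 341·331154211600 = 1)
n=2: (10626551,575460)∘(10626551,575460) = (10626551·10626551+341·575460·575460, 10626551·575460+575460·10626551) = (225847172311201,12230310076920)
n=3: (225847172311201,12230310076920)∘(10626551,575460) = (10626551·225847172311201+341·575460·12230310076920, 10626551·12230310076920+575460·225847172311201) = (4799952989541519968951,259932027556408030380)

10626551 575460
225847172311201 12230310076920
4799952989541519968951 259932027556408030380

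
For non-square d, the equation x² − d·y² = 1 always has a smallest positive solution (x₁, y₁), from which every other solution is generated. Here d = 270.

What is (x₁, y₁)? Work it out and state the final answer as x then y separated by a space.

5291 322

[16; 2,3,6,3,2,32] for √270; ℓ=6 ⇒ convergent index 5
i=0: a=16 ⇒ p=16, q=1
i=1: a=2 ⇒ p=33, q=2
…
i=3: a=6 ⇒ p=723, q=44
i=4: a=3 ⇒ p=2284, q=139
i=5: a=2 ⇒ p=5291, q=322
→ (5291, 322).  Check: 5291²=27994681, 270·322²=27994680, difference 1.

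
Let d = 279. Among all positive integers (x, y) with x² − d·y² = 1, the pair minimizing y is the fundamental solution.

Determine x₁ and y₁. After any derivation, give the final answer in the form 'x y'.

1520 91

d=279: √d = [16; 1,2,2,1,2,2,1,32] (ℓ=8, even), read p_7/q_7
a_0=16:  p_0=16·1+0=16,  q_0=16·0+1=1
a_1=1:  p_1=1·16+1=17,  q_1=1·1+0=1
a_2=2:  p_2=2·17+16=50,  q_2=2·1+1=3
a_3=2:  p_3=2·50+17=117,  q_3=2·3+1=7
…
a_5=2:  p_5=2·167+117=451,  q_5=2·10+7=27
a_6=2:  p_6=2·451+167=1069,  q_6=2·27+10=64
a_7=1:  p_7=1·1069+451=1520,  q_7=1·64+27=91
fundamental: x₁=1520, y₁=91  (since 2310400 − 279·8281 = 1)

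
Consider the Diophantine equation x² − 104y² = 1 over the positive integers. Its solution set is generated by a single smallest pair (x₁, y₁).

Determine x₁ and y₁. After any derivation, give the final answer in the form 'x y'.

[10; 5,20] for √104; ℓ=2 ⇒ convergent index 1
step 0: (10, 1)  from 10·(1,0) + (0,1)
step 1: (51, 5)  from 5·(10,1) + (1,0)
→ (51, 5).  Check: 51²=2601, 104·5²=2600, difference 1.

51 5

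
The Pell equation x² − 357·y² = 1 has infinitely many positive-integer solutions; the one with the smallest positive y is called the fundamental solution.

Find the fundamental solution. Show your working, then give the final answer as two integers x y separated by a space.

d=357: √d = [18; 1,8,2,8,1,36] (ℓ=6, even), read p_5/q_5
step 0: (18, 1)  from 18·(1,0) + (0,1)
…
step 4: (3042, 161)  from 8·(359,19) + (170,9)
step 5: (3401, 180)  from 1·(3042,161) + (359,19)
(x₁, y₁) = (3401, 180);  3401² − 357·180² = 1 ✓

3401 180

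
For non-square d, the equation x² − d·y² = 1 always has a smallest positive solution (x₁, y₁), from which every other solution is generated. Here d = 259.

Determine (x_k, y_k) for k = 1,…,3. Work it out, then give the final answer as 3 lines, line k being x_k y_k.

847225 52644
1435580401249 89202625800
2432519210895520825 151149389286757356

[16; 10,1,2,3,4,3,2,1,10,32] for √259; ℓ=10 ⇒ convergent index 9
a_0=16:  p_0=16·1+0=16,  q_0=16·0+1=1
…
a_2=1:  p_2=1·161+16=177,  q_2=1·10+1=11
a_3=2:  p_3=2·177+161=515,  q_3=2·11+10=32
a_4=3:  p_4=3·515+177=1722,  q_4=3·32+11=107
a_5=4:  p_5=4·1722+515=7403,  q_5=4·107+32=460
…
a_7=2:  p_7=2·23931+7403=55265,  q_7=2·1487+460=3434
a_8=1:  p_8=1·55265+23931=79196,  q_8=1·3434+1487=4921
a_9=10:  p_9=10·79196+55265=847225,  q_9=10·4921+3434=52644
(x₁, y₁) = (847225, 52644);  847225² − 259·52644² = 1 ✓
(x_2, y_2) = (847225·847225 + 259·52644·52644, 847225·52644 + 52644·847225) = (1435580401249, 89202625800)
(x_3, y_3) = (847225·1435580401249 + 259·52644·89202625800, 847225·89202625800 + 52644·1435580401249) = (2432519210895520825, 151149389286757356)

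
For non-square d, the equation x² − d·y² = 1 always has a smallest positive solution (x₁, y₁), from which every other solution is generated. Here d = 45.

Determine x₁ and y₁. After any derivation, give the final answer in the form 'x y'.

161 24

√45 = [6; 1,2,2,2,1,12, …], period ℓ=6 (even) → k=5
step 0: (6, 1)  from 6·(1,0) + (0,1)
step 1: (7, 1)  from 1·(6,1) + (1,0)
…
step 3: (47, 7)  from 2·(20,3) + (7,1)
step 4: (114, 17)  from 2·(47,7) + (20,3)
step 5: (161, 24)  from 1·(114,17) + (47,7)
fundamental: x₁=161, y₁=24  (since 25921 − 45·576 = 1)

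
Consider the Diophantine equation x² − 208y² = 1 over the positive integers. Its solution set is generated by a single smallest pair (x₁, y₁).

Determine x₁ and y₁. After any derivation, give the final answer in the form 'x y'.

649 45

√208 → a₀=14, period (2,2,1,2,2,28); ℓ=6 even so k=5
a_0=14:  p_0=14·1+0=14,  q_0=14·0+1=1
a_1=2:  p_1=2·14+1=29,  q_1=2·1+0=2
a_2=2:  p_2=2·29+14=72,  q_2=2·2+1=5
a_3=1:  p_3=1·72+29=101,  q_3=1·5+2=7
a_4=2:  p_4=2·101+72=274,  q_4=2·7+5=19
a_5=2:  p_5=2·274+101=649,  q_5=2·19+7=45
→ (649, 45).  Check: 649²=421201, 208·45²=421200, difference 1.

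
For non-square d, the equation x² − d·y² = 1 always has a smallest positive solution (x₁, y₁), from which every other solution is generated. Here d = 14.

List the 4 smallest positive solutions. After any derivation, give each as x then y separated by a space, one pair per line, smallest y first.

15 4
449 120
13455 3596
403201 107760

√14 → a₀=3, period (1,2,1,6); ℓ=4 even so k=3
step 0: (3, 1)  from 3·(1,0) + (0,1)
step 1: (4, 1)  from 1·(3,1) + (1,0)
step 2: (11, 3)  from 2·(4,1) + (3,1)
step 3: (15, 4)  from 1·(11,3) + (4,1)
fundamental: x₁=15, y₁=4  (since 225 − 14·16 = 1)
(15+4√14)^2 = 449 + 120√14
(15+4√14)^3 = 13455 + 3596√14
(15+4√14)^4 = 403201 + 107760√14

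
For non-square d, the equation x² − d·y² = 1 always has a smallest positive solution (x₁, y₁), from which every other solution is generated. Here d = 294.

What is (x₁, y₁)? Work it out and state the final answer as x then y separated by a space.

√294 → a₀=17, period (6,1,4,1,6,34); ℓ=6 even so k=5
a_0=17:  p_0=17·1+0=17,  q_0=17·0+1=1
…
a_2=1:  p_2=1·103+17=120,  q_2=1·6+1=7
a_3=4:  p_3=4·120+103=583,  q_3=4·7+6=34
a_4=1:  p_4=1·583+120=703,  q_4=1·34+7=41
a_5=6:  p_5=6·703+583=4801,  q_5=6·41+34=280
(x₁, y₁) = (4801, 280);  4801² − 294·280² = 1 ✓

4801 280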